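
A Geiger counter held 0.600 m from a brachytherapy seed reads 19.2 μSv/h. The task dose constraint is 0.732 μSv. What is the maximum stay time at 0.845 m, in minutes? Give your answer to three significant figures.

Applying the 1/r² law, rate at 0.845 m:
19.2 × (0.600/0.845)² = 19.2 × 0.5042 = 9.681 μSv/h.
Stay time = 0.732 μSv ÷ 9.681 μSv/h = 0.07561 h = 4.537 min.

4.54 min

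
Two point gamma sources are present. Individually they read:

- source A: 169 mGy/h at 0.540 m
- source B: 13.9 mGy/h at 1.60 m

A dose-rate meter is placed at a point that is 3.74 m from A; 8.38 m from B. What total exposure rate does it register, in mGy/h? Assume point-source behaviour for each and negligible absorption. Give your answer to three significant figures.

By superposition, sum each source's inverse-square contribution:
A: 169 × (0.540/3.74)² = 3.523 mGy/h
B: 13.9 × (1.60/8.38)² = 0.5067 mGy/h
Total = 3.523 + 0.5067 = 4.030 mGy/h.

4.03 mGy/h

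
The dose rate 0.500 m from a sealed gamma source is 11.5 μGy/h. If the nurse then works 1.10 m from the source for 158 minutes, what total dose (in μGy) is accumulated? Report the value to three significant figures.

Intensity scales as (d₁/d₂)², so rate at 1.10 m:
11.5 × (0.500/1.10)² = 11.5 × 0.2066 = 2.376 μGy/h.
Dose = rate × time = 2.376 μGy/h × 2.633 h = 6.256 μGy.

6.26 μGy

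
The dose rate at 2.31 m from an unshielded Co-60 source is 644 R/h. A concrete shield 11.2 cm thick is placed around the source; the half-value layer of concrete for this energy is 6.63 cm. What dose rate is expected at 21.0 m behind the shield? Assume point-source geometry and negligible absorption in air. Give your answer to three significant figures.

Distance alone: 644 × (2.31/21.0)² = 644 × 0.01210 = 7.792 R/h.
Shield: 11.2/6.63 = 1.689 half-value layers → attenuation 2^(−1.689) = 0.3101.
Combined: 7.792 × 0.3101 = 2.416 R/h.

2.42 R/h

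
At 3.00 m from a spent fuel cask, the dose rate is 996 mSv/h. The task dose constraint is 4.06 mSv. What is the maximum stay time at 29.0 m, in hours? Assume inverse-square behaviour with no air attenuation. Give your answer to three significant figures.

Since intensity falls as 1/r², rate at 29.0 m:
996 × (3.00/29.0)² = 996 × 0.01070 = 10.66 mSv/h.
Stay time = 4.06 mSv ÷ 10.66 mSv/h = 0.3809 h.

0.381 h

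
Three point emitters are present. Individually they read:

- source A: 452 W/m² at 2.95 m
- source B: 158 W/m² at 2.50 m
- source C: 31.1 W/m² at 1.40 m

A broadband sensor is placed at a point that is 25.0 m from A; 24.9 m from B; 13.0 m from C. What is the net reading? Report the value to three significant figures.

8.25 W/m²

By superposition, sum each source's inverse-square contribution:
A: 452 × (2.95/25.0)² = 6.294 W/m²
B: 158 × (2.50/24.9)² = 1.593 W/m²
C: 31.1 × (1.40/13.0)² = 0.3607 W/m²
Total = 6.294 + 1.593 + 0.3607 = 8.248 W/m².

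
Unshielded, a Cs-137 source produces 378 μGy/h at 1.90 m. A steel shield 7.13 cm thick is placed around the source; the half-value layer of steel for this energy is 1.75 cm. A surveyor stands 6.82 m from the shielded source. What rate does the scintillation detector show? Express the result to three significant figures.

1.74 μGy/h

Distance alone: (1.90/6.82)² = 0.07761, so 378 × 0.07761 = 29.34 μGy/h.
Shield: 7.13/1.75 = 4.074 half-value layers → attenuation 2^(−4.074) = 0.05938.
Combined: 29.34 × 0.05938 = 1.742 μGy/h.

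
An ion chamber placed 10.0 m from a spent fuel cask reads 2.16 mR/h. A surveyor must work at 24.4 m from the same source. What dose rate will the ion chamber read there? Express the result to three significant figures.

By the inverse-square law, scaling from 10.0 m to 24.4 m:
2.16 × (10.0/24.4)² = 2.16 × 0.1680 = 0.3629 mR/h.

0.363 mR/h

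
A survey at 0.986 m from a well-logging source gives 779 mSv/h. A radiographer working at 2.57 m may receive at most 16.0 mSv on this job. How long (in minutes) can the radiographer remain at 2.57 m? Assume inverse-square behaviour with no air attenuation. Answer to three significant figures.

8.37 min

Using I₁d₁² = I₂d₂², rate at 2.57 m:
(0.986/2.57)² = 0.1472, so 779 × 0.1472 = 114.7 mSv/h.
Stay time = 16.0 mSv ÷ 114.7 mSv/h = 0.1395 h = 8.370 min.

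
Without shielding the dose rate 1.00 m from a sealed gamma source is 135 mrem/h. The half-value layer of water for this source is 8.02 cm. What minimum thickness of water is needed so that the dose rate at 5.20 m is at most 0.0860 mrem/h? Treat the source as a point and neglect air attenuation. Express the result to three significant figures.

At 5.20 m, distance alone gives 135 × (1.00/5.20)² = 135 × 0.03698 = 4.992 mrem/h.
Further attenuation needed: 4.992/0.0860 = 58.05.
n = log₂(58.05) = 5.859 half-value layers.
Thickness = 5.859 × 8.02 cm = 46.99 cm.

47.0 cm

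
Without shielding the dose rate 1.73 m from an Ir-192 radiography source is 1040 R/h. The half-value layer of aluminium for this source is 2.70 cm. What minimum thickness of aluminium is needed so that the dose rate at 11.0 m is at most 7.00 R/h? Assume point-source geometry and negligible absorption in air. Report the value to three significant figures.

At 11.0 m, distance alone gives 1040 × (1.73/11.0)² = 1040 × 0.02473 = 25.72 R/h.
Further attenuation needed: 25.72/7.00 = 3.674.
n = log₂(3.674) = 1.877 half-value layers.
Thickness = 1.877 × 2.70 cm = 5.068 cm.

5.07 cm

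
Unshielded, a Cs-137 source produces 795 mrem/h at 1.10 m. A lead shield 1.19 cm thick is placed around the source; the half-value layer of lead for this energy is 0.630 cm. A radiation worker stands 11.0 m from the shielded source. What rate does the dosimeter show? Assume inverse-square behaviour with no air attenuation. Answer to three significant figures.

2.15 mrem/h

Distance alone: 795 × (1.10/11.0)² = 795 × 0.01000 = 7.950 mrem/h.
Shield: 1.19/0.630 = 1.889 half-value layers → attenuation 2^(−1.889) = 0.2700.
Combined: 7.950 × 0.2700 = 2.147 mrem/h.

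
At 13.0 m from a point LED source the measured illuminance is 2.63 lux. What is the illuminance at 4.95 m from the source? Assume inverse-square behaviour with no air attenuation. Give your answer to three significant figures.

18.1 lux

By the inverse-square law, scaling from 13.0 m to 4.95 m:
2.63 × (13.0/4.95)² = 2.63 × 6.897 = 18.14 lux.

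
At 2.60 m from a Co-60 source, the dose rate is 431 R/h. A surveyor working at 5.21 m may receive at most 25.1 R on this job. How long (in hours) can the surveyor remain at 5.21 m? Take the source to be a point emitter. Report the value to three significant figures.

0.234 h

Intensity scales as (d₁/d₂)², so rate at 5.21 m:
431 × (2.60/5.21)² = 431 × 0.2490 = 107.3 R/h.
Stay time = 25.1 R ÷ 107.3 R/h = 0.2339 h.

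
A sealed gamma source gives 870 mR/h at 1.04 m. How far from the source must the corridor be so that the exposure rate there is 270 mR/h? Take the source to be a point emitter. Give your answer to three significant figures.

1.87 m

Since intensity falls as 1/r², d₂ = d₁·√(I₁/I₂).
I₁/I₂ = 870/270 = 3.222, so d₂ = 1.04 × √3.222 = 1.867 m.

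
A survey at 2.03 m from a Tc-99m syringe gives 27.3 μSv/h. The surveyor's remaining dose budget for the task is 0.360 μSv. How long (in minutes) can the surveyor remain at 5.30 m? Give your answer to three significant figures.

By the inverse-square law, rate at 5.30 m:
(2.03/5.30)² = 0.1467, so 27.3 × 0.1467 = 4.005 μSv/h.
Stay time = 0.360 μSv ÷ 4.005 μSv/h = 0.08989 h = 5.393 min.

5.39 min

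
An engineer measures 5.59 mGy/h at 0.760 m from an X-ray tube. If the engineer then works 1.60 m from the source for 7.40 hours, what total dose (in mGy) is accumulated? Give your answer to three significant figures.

Intensity scales as (d₁/d₂)², so rate at 1.60 m:
5.59 × (0.760/1.60)² = 5.59 × 0.2256 = 1.261 mGy/h.
Dose = rate × time = 1.261 mGy/h × 7.400 h = 9.331 mGy.

9.33 mGy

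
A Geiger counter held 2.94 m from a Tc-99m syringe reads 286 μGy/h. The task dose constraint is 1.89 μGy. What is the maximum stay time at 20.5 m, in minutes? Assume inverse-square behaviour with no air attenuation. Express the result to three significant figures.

Since intensity falls as 1/r², rate at 20.5 m:
(2.94/20.5)² = 0.02057, so 286 × 0.02057 = 5.883 μGy/h.
Stay time = 1.89 μGy ÷ 5.883 μGy/h = 0.3213 h = 19.28 min.

19.3 min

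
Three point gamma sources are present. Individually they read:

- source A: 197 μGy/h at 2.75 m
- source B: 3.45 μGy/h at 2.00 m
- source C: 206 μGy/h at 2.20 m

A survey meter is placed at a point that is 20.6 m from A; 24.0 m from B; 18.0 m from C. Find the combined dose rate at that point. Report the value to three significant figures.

By superposition, sum each source's inverse-square contribution:
A: 197 × (2.75/20.6)² = 3.511 μGy/h
B: 3.45 × (2.00/24.0)² = 0.02396 μGy/h
C: 206 × (2.20/18.0)² = 3.077 μGy/h
Total = 3.511 + 0.02396 + 3.077 = 6.612 μGy/h.

6.61 μGy/h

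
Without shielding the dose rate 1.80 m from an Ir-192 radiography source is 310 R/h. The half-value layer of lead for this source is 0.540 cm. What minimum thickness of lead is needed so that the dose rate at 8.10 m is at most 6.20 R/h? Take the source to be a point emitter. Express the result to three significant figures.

At 8.10 m, distance alone gives (1.80/8.10)² = 0.04938, so 310 × 0.04938 = 15.31 R/h.
Further attenuation needed: 15.31/6.20 = 2.469.
n = log₂(2.469) = 1.304 half-value layers.
Thickness = 1.304 × 0.540 cm = 0.7042 cm.

0.704 cm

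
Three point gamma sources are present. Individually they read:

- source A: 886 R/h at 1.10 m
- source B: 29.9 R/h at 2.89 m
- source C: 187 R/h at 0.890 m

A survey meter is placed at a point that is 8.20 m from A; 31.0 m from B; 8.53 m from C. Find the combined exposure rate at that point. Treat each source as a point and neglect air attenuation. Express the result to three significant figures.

Each source contributes Iᵢ·(dᵢ/rᵢ)²; contributions add.
A: 886 × (1.10/8.20)² = 15.94 R/h
B: 29.9 × (2.89/31.0)² = 0.2599 R/h
C: 187 × (0.890/8.53)² = 2.036 R/h
Total = 15.94 + 0.2599 + 2.036 = 18.24 R/h.

18.2 R/h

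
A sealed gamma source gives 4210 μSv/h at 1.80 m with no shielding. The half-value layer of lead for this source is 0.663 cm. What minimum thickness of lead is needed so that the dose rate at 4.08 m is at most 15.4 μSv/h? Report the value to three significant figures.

At 4.08 m, distance alone gives (1.80/4.08)² = 0.1946, so 4210 × 0.1946 = 819.3 μSv/h.
Further attenuation needed: 819.3/15.4 = 53.20.
n = log₂(53.20) = 5.733 half-value layers.
Thickness = 5.733 × 0.663 cm = 3.801 cm.

3.80 cm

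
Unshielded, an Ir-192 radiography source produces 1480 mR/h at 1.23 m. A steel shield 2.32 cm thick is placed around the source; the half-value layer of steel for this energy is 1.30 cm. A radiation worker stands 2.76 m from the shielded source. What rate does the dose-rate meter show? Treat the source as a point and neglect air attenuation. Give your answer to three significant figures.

Distance alone: 1480 × (1.23/2.76)² = 1480 × 0.1986 = 293.9 mR/h.
Shield: 2.32/1.30 = 1.785 half-value layers → attenuation 2^(−1.785) = 0.2902.
Combined: 293.9 × 0.2902 = 85.29 mR/h.

85.3 mR/h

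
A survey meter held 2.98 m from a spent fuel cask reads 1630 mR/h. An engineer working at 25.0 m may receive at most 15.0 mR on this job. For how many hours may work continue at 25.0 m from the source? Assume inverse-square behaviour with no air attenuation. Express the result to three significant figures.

0.648 h

Intensity scales as (d₁/d₂)², so rate at 25.0 m:
1630 × (2.98/25.0)² = 1630 × 0.01421 = 23.16 mR/h.
Stay time = 15.0 mR ÷ 23.16 mR/h = 0.6477 h.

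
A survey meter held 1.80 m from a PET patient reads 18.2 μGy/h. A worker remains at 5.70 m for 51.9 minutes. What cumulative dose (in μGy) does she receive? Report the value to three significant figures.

1.57 μGy

Using I₁d₁² = I₂d₂², rate at 5.70 m:
(1.80/5.70)² = 0.09972, so 18.2 × 0.09972 = 1.815 μGy/h.
Dose = rate × time = 1.815 μGy/h × 0.8650 h = 1.570 μGy.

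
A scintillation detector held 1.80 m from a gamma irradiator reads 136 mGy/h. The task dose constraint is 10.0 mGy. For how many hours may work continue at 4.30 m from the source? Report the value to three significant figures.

Intensity scales as (d₁/d₂)², so rate at 4.30 m:
136 × (1.80/4.30)² = 136 × 0.1752 = 23.83 mGy/h.
Stay time = 10.0 mGy ÷ 23.83 mGy/h = 0.4196 h.

0.420 h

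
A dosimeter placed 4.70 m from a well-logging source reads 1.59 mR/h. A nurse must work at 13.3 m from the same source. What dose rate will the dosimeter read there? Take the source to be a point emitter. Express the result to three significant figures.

Using I₁d₁² = I₂d₂², scaling from 4.70 m to 13.3 m:
(4.70/13.3)² = 0.1249, so 1.59 × 0.1249 = 0.1986 mR/h.

0.199 mR/h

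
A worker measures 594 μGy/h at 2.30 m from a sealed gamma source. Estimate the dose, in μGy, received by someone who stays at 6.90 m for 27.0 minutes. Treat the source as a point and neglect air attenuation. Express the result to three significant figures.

29.7 μGy

Using I₁d₁² = I₂d₂², rate at 6.90 m:
(2.30/6.90)² = 0.1111, so 594 × 0.1111 = 65.99 μGy/h.
Dose = rate × time = 65.99 μGy/h × 0.4500 h = 29.70 μGy.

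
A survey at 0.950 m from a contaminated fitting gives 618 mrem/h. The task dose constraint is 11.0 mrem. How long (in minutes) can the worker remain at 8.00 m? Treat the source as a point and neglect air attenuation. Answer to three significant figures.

Intensity scales as (d₁/d₂)², so rate at 8.00 m:
618 × (0.950/8.00)² = 618 × 0.01410 = 8.714 mrem/h.
Stay time = 11.0 mrem ÷ 8.714 mrem/h = 1.262 h = 75.72 min.

75.7 min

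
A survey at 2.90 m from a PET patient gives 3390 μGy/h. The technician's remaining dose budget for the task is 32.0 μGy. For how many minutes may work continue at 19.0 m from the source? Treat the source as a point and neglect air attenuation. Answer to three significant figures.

24.3 min

Applying the 1/r² law, rate at 19.0 m:
(2.90/19.0)² = 0.02330, so 3390 × 0.02330 = 78.99 μGy/h.
Stay time = 32.0 μGy ÷ 78.99 μGy/h = 0.4051 h = 24.31 min.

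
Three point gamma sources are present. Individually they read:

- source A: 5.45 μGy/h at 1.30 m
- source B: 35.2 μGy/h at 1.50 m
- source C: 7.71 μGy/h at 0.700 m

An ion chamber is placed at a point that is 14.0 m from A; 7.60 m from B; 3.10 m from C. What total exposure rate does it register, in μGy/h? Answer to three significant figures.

1.81 μGy/h

Each source contributes Iᵢ·(dᵢ/rᵢ)²; contributions add.
A: 5.45 × (1.30/14.0)² = 0.04699 μGy/h
B: 35.2 × (1.50/7.60)² = 1.371 μGy/h
C: 7.71 × (0.700/3.10)² = 0.3931 μGy/h
Total = 0.04699 + 1.371 + 0.3931 = 1.811 μGy/h.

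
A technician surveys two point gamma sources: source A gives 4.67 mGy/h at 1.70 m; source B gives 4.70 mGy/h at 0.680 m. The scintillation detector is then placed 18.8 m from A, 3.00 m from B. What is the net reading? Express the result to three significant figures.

By superposition, sum each source's inverse-square contribution:
A: 4.67 × (1.70/18.8)² = 0.03819 mGy/h
B: 4.70 × (0.680/3.00)² = 0.2415 mGy/h
Total = 0.03819 + 0.2415 = 0.2797 mGy/h.

0.280 mGy/h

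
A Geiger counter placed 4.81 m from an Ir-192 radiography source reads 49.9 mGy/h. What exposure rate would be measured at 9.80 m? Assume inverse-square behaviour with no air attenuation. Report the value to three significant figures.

12.0 mGy/h

Applying the 1/r² law, scaling from 4.81 m to 9.80 m:
(4.81/9.80)² = 0.2409, so 49.9 × 0.2409 = 12.02 mGy/h.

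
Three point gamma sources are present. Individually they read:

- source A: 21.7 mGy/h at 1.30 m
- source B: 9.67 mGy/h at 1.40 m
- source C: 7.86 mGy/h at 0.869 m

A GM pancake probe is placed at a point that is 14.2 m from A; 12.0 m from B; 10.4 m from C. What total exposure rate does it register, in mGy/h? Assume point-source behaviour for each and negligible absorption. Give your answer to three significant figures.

0.368 mGy/h

By superposition, sum each source's inverse-square contribution:
A: 21.7 × (1.30/14.2)² = 0.1819 mGy/h
B: 9.67 × (1.40/12.0)² = 0.1316 mGy/h
C: 7.86 × (0.869/10.4)² = 0.05488 mGy/h
Total = 0.1819 + 0.1316 + 0.05488 = 0.3684 mGy/h.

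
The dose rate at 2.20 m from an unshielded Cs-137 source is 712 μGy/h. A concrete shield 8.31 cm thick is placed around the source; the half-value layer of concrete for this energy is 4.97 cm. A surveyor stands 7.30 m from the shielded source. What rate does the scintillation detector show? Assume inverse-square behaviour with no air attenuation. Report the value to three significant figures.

Distance alone: 712 × (2.20/7.30)² = 712 × 0.09082 = 64.66 μGy/h.
Shield: 8.31/4.97 = 1.672 half-value layers → attenuation 2^(−1.672) = 0.3138.
Combined: 64.66 × 0.3138 = 20.29 μGy/h.

20.3 μGy/h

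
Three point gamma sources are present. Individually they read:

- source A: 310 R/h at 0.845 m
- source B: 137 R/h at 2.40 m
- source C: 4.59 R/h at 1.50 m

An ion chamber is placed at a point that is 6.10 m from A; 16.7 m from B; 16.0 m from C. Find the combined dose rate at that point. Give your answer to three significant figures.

Each source contributes Iᵢ·(dᵢ/rᵢ)²; contributions add.
A: 310 × (0.845/6.10)² = 5.949 R/h
B: 137 × (2.40/16.7)² = 2.830 R/h
C: 4.59 × (1.50/16.0)² = 0.04034 R/h
Total = 5.949 + 2.830 + 0.04034 = 8.819 R/h.

8.82 R/h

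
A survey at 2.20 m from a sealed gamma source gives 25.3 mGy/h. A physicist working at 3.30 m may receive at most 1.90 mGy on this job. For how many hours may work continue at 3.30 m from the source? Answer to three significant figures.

Applying the 1/r² law, rate at 3.30 m:
(2.20/3.30)² = 0.4444, so 25.3 × 0.4444 = 11.24 mGy/h.
Stay time = 1.90 mGy ÷ 11.24 mGy/h = 0.1690 h.

0.169 h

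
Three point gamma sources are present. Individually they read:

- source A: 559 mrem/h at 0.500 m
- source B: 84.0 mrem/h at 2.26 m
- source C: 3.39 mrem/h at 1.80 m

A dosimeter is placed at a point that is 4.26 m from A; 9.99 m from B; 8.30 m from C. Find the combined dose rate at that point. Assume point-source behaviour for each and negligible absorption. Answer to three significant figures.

Each source contributes Iᵢ·(dᵢ/rᵢ)²; contributions add.
A: 559 × (0.500/4.26)² = 7.701 mrem/h
B: 84.0 × (2.26/9.99)² = 4.299 mrem/h
C: 3.39 × (1.80/8.30)² = 0.1594 mrem/h
Total = 7.701 + 4.299 + 0.1594 = 12.16 mrem/h.

12.2 mrem/h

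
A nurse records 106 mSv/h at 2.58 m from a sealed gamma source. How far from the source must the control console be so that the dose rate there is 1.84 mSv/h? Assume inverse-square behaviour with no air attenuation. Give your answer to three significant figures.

19.6 m

Since intensity falls as 1/r², d₂ = d₁·√(I₁/I₂).
I₁/I₂ = 106/1.84 = 57.61, so d₂ = 2.58 × √57.61 = 19.58 m.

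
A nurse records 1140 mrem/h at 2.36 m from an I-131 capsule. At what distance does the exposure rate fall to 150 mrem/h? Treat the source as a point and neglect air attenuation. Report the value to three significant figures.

6.51 m

Using I₁d₁² = I₂d₂², d₂ = d₁·√(I₁/I₂).
I₁/I₂ = 1140/150 = 7.600, so d₂ = 2.36 × √7.600 = 6.506 m.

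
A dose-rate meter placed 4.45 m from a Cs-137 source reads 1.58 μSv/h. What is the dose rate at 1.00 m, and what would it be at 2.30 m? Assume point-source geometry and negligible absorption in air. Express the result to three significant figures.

31.3 μSv/h; 5.91 μSv/h

Intensity scales as (d₁/d₂)², so
At 1.00 m: (4.45/1.00)² = 19.80, so 1.58 × 19.80 = 31.28 μSv/h
At 2.30 m: (1.00/2.30)² = 0.1890, so 31.28 × 0.1890 = 5.912 μSv/h.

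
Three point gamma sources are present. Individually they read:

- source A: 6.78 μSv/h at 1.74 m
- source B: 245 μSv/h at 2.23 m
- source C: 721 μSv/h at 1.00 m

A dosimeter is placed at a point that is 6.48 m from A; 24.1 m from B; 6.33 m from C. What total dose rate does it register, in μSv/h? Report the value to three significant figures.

20.6 μSv/h

By superposition, sum each source's inverse-square contribution:
A: 6.78 × (1.74/6.48)² = 0.4889 μSv/h
B: 245 × (2.23/24.1)² = 2.098 μSv/h
C: 721 × (1.00/6.33)² = 17.99 μSv/h
Total = 0.4889 + 2.098 + 17.99 = 20.58 μSv/h.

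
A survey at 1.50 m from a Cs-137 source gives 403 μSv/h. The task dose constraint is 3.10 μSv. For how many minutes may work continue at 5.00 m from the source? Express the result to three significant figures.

5.13 min

Intensity scales as (d₁/d₂)², so rate at 5.00 m:
403 × (1.50/5.00)² = 403 × 0.09000 = 36.27 μSv/h.
Stay time = 3.10 μSv ÷ 36.27 μSv/h = 0.08547 h = 5.128 min.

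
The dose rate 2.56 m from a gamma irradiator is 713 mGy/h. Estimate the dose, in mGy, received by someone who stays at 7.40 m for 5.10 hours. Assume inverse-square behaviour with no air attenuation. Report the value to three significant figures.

435 mGy

Intensity scales as (d₁/d₂)², so rate at 7.40 m:
713 × (2.56/7.40)² = 713 × 0.1197 = 85.35 mGy/h.
Dose = rate × time = 85.35 mGy/h × 5.100 h = 435.3 mGy.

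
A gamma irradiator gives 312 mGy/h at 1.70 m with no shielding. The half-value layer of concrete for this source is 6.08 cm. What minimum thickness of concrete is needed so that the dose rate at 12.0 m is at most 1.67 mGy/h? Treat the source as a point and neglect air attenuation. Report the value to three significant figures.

11.6 cm

At 12.0 m, distance alone gives (1.70/12.0)² = 0.02007, so 312 × 0.02007 = 6.262 mGy/h.
Further attenuation needed: 6.262/1.67 = 3.750.
n = log₂(3.750) = 1.907 half-value layers.
Thickness = 1.907 × 6.08 cm = 11.59 cm.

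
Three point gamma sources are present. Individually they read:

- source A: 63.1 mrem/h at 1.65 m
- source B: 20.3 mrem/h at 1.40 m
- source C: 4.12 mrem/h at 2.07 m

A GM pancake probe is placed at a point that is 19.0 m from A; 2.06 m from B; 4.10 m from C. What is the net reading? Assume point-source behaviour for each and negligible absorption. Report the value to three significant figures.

10.9 mrem/h

Each source contributes Iᵢ·(dᵢ/rᵢ)²; contributions add.
A: 63.1 × (1.65/19.0)² = 0.4759 mrem/h
B: 20.3 × (1.40/2.06)² = 9.376 mrem/h
C: 4.12 × (2.07/4.10)² = 1.050 mrem/h
Total = 0.4759 + 9.376 + 1.050 = 10.90 mrem/h.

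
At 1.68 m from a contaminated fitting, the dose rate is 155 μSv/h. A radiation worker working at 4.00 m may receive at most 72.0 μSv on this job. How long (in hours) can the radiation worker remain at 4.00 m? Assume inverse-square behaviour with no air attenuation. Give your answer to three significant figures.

Intensity scales as (d₁/d₂)², so rate at 4.00 m:
(1.68/4.00)² = 0.1764, so 155 × 0.1764 = 27.34 μSv/h.
Stay time = 72.0 μSv ÷ 27.34 μSv/h = 2.634 h.

2.63 h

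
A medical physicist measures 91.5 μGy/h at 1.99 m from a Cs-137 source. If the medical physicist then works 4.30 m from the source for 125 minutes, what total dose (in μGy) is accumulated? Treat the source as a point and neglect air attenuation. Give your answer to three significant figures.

40.8 μGy

By the inverse-square law, rate at 4.30 m:
(1.99/4.30)² = 0.2142, so 91.5 × 0.2142 = 19.60 μGy/h.
Dose = rate × time = 19.60 μGy/h × 2.083 h = 40.83 μGy.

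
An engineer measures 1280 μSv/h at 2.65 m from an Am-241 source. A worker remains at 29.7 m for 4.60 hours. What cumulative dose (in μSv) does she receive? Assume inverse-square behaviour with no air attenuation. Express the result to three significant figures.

By the inverse-square law, rate at 29.7 m:
1280 × (2.65/29.7)² = 1280 × 0.007961 = 10.19 μSv/h.
Dose = rate × time = 10.19 μSv/h × 4.600 h = 46.87 μSv.

46.9 μSv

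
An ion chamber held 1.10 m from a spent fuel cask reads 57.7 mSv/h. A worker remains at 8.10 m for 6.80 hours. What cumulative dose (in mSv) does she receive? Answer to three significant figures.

Using I₁d₁² = I₂d₂², rate at 8.10 m:
57.7 × (1.10/8.10)² = 57.7 × 0.01844 = 1.064 mSv/h.
Dose = rate × time = 1.064 mSv/h × 6.800 h = 7.235 mSv.

7.24 mSv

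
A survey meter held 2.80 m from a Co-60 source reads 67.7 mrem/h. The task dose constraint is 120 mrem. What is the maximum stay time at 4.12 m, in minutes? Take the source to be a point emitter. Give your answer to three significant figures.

By the inverse-square law, rate at 4.12 m:
(2.80/4.12)² = 0.4619, so 67.7 × 0.4619 = 31.27 mrem/h.
Stay time = 120 mrem ÷ 31.27 mrem/h = 3.838 h = 230.3 min.

230 min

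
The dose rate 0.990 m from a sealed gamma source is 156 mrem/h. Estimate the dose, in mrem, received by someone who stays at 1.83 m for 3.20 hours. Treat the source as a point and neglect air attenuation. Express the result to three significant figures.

Using I₁d₁² = I₂d₂², rate at 1.83 m:
156 × (0.990/1.83)² = 156 × 0.2927 = 45.66 mrem/h.
Dose = rate × time = 45.66 mrem/h × 3.200 h = 146.1 mrem.

146 mrem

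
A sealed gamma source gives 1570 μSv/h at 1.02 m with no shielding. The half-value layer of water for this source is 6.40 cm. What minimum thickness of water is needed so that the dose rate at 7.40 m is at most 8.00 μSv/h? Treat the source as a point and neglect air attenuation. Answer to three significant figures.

At 7.40 m, distance alone gives 1570 × (1.02/7.40)² = 1570 × 0.01900 = 29.83 μSv/h.
Further attenuation needed: 29.83/8.00 = 3.729.
n = log₂(3.729) = 1.899 half-value layers.
Thickness = 1.899 × 6.40 cm = 12.15 cm.

12.2 cm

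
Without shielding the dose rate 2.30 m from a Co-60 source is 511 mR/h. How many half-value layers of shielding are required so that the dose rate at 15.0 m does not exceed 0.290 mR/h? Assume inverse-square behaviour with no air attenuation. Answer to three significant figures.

At 15.0 m, distance alone gives 511 × (2.30/15.0)² = 511 × 0.02351 = 12.01 mR/h.
Further attenuation needed: 12.01/0.290 = 41.41.
n = log₂(41.41) = 5.372 half-value layers.

5.37 half-value layers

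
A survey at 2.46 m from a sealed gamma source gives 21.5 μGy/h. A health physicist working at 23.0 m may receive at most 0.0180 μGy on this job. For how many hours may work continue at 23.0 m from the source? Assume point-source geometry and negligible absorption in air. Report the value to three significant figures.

0.0732 h

Applying the 1/r² law, rate at 23.0 m:
21.5 × (2.46/23.0)² = 21.5 × 0.01144 = 0.2460 μGy/h.
Stay time = 0.0180 μGy ÷ 0.2460 μGy/h = 0.07317 h.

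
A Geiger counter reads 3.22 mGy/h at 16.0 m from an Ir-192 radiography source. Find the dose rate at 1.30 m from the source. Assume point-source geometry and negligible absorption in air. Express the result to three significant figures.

488 mGy/h

By the inverse-square law, the rate at 1.30 m is
(16.0/1.30)² = 151.5, so 3.22 × 151.5 = 487.8 mGy/h.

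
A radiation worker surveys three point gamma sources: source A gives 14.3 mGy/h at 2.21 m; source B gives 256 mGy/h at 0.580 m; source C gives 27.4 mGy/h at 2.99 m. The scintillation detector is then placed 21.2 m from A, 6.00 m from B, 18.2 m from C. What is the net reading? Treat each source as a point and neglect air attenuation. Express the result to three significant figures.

3.29 mGy/h

Each source contributes Iᵢ·(dᵢ/rᵢ)²; contributions add.
A: 14.3 × (2.21/21.2)² = 0.1554 mGy/h
B: 256 × (0.580/6.00)² = 2.392 mGy/h
C: 27.4 × (2.99/18.2)² = 0.7395 mGy/h
Total = 0.1554 + 2.392 + 0.7395 = 3.287 mGy/h.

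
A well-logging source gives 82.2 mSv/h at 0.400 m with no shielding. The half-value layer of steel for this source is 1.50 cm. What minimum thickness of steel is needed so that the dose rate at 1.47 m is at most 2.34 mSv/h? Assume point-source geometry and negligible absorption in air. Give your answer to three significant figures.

2.07 cm

At 1.47 m, distance alone gives (0.400/1.47)² = 0.07404, so 82.2 × 0.07404 = 6.086 mSv/h.
Further attenuation needed: 6.086/2.34 = 2.601.
n = log₂(2.601) = 1.379 half-value layers.
Thickness = 1.379 × 1.50 cm = 2.069 cm.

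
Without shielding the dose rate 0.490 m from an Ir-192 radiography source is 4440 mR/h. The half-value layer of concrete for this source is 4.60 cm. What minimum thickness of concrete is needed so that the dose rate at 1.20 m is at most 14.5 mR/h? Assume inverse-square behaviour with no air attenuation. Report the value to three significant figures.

26.1 cm

At 1.20 m, distance alone gives 4440 × (0.490/1.20)² = 4440 × 0.1667 = 740.1 mR/h.
Further attenuation needed: 740.1/14.5 = 51.04.
n = log₂(51.04) = 5.674 half-value layers.
Thickness = 5.674 × 4.60 cm = 26.10 cm.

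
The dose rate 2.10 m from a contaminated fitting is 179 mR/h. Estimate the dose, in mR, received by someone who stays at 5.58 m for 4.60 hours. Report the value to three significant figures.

Since intensity falls as 1/r², rate at 5.58 m:
179 × (2.10/5.58)² = 179 × 0.1416 = 25.35 mR/h.
Dose = rate × time = 25.35 mR/h × 4.600 h = 116.6 mR.

117 mR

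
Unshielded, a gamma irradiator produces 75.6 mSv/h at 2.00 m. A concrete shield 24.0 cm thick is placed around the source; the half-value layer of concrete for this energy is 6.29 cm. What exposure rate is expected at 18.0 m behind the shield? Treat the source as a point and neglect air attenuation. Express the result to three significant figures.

0.0663 mSv/h

Distance alone: 75.6 × (2.00/18.0)² = 75.6 × 0.01235 = 0.9337 mSv/h.
Shield: 24.0/6.29 = 3.816 half-value layers → attenuation 2^(−3.816) = 0.07100.
Combined: 0.9337 × 0.07100 = 0.06629 mSv/h.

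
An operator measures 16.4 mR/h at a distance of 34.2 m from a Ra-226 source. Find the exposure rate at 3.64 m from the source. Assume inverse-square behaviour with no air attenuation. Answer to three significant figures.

By the inverse-square law, the rate at 3.64 m is
16.4 × (34.2/3.64)² = 16.4 × 88.28 = 1448 mR/h.

1450 mR/h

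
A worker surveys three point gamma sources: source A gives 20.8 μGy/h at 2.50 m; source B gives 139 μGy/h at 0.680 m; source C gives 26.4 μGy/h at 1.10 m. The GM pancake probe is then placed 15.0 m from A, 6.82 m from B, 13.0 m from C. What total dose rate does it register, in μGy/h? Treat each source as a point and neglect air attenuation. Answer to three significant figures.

2.15 μGy/h

Each source contributes Iᵢ·(dᵢ/rᵢ)²; contributions add.
A: 20.8 × (2.50/15.0)² = 0.5778 μGy/h
B: 139 × (0.680/6.82)² = 1.382 μGy/h
C: 26.4 × (1.10/13.0)² = 0.1890 μGy/h
Total = 0.5778 + 1.382 + 0.1890 = 2.149 μGy/h.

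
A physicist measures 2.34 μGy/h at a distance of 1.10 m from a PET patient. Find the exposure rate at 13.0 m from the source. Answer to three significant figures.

By the inverse-square law, the rate at 13.0 m is
2.34 × (1.10/13.0)² = 2.34 × 0.007160 = 0.01675 μGy/h.

0.0168 μGy/h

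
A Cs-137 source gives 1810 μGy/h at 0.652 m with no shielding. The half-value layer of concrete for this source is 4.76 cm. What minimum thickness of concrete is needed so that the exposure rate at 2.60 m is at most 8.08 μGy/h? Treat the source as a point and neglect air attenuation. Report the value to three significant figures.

At 2.60 m, distance alone gives (0.652/2.60)² = 0.06289, so 1810 × 0.06289 = 113.8 μGy/h.
Further attenuation needed: 113.8/8.08 = 14.08.
n = log₂(14.08) = 3.816 half-value layers.
Thickness = 3.816 × 4.76 cm = 18.16 cm.

18.2 cm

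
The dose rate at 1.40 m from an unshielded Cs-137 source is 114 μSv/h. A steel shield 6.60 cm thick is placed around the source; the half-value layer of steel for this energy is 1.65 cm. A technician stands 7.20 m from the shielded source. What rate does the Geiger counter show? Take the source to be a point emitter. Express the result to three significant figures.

0.269 μSv/h

Distance alone: 114 × (1.40/7.20)² = 114 × 0.03781 = 4.310 μSv/h.
Shield: 6.60/1.65 = 4.000 half-value layers → attenuation 2^(−4.000) = 0.06250.
Combined: 4.310 × 0.06250 = 0.2694 μSv/h.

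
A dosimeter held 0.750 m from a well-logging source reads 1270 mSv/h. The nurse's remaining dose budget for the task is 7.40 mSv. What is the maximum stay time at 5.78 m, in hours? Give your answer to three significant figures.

Applying the 1/r² law, rate at 5.78 m:
(0.750/5.78)² = 0.01684, so 1270 × 0.01684 = 21.39 mSv/h.
Stay time = 7.40 mSv ÷ 21.39 mSv/h = 0.3460 h.

0.346 h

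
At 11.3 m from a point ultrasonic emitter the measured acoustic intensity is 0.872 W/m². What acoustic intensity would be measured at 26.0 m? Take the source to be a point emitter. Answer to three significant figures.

Intensity scales as (d₁/d₂)², so scaling from 11.3 m to 26.0 m:
(11.3/26.0)² = 0.1889, so 0.872 × 0.1889 = 0.1647 W/m².

0.165 W/m²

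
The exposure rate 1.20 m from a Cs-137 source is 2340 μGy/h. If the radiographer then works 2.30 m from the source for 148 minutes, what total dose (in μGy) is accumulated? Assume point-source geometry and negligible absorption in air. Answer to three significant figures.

1570 μGy

By the inverse-square law, rate at 2.30 m:
2340 × (1.20/2.30)² = 2340 × 0.2722 = 636.9 μGy/h.
Dose = rate × time = 636.9 μGy/h × 2.467 h = 1571 μGy.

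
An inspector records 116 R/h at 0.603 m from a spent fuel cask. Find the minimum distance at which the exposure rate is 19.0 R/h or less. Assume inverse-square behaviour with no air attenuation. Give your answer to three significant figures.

1.49 m

Since intensity falls as 1/r², d₂ = d₁·√(I₁/I₂).
I₁/I₂ = 116/19.0 = 6.105, so d₂ = 0.603 × √6.105 = 1.490 m.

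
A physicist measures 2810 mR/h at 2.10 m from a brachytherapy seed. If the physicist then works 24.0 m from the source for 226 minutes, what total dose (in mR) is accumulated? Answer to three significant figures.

Since intensity falls as 1/r², rate at 24.0 m:
2810 × (2.10/24.0)² = 2810 × 0.007656 = 21.51 mR/h.
Dose = rate × time = 21.51 mR/h × 3.767 h = 81.03 mR.

81.0 mR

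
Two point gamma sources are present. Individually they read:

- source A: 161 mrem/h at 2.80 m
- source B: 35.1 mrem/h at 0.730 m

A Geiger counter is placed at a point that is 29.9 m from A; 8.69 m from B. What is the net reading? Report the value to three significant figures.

1.66 mrem/h

By superposition, sum each source's inverse-square contribution:
A: 161 × (2.80/29.9)² = 1.412 mrem/h
B: 35.1 × (0.730/8.69)² = 0.2477 mrem/h
Total = 1.412 + 0.2477 = 1.660 mrem/h.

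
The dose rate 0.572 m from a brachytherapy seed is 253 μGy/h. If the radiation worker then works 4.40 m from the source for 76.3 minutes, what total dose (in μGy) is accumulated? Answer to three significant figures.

5.44 μGy

Since intensity falls as 1/r², rate at 4.40 m:
(0.572/4.40)² = 0.01690, so 253 × 0.01690 = 4.276 μGy/h.
Dose = rate × time = 4.276 μGy/h × 1.272 h = 5.439 μGy.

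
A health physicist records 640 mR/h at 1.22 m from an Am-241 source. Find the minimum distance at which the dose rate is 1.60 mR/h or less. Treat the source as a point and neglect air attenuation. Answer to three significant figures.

24.4 m

Since intensity falls as 1/r², d₂ = d₁·√(I₁/I₂).
I₁/I₂ = 640/1.60 = 400.0, so d₂ = 1.22 × √400.0 = 24.40 m.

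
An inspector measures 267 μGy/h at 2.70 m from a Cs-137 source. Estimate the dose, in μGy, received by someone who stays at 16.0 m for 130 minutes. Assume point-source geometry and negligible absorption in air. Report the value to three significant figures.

Intensity scales as (d₁/d₂)², so rate at 16.0 m:
267 × (2.70/16.0)² = 267 × 0.02848 = 7.604 μGy/h.
Dose = rate × time = 7.604 μGy/h × 2.167 h = 16.48 μGy.

16.5 μGy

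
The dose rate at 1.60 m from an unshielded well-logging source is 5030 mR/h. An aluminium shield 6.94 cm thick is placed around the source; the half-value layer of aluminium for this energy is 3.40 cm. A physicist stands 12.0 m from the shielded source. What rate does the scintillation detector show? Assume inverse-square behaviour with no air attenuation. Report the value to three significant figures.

21.7 mR/h

Distance alone: 5030 × (1.60/12.0)² = 5030 × 0.01778 = 89.43 mR/h.
Shield: 6.94/3.40 = 2.041 half-value layers → attenuation 2^(−2.041) = 0.2430.
Combined: 89.43 × 0.2430 = 21.73 mR/h.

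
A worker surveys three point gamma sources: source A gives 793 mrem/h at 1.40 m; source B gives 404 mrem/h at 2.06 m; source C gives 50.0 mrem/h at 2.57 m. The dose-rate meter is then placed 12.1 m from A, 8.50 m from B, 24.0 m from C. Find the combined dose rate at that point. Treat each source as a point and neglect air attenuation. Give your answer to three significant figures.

By superposition, sum each source's inverse-square contribution:
A: 793 × (1.40/12.1)² = 10.62 mrem/h
B: 404 × (2.06/8.50)² = 23.73 mrem/h
C: 50.0 × (2.57/24.0)² = 0.5733 mrem/h
Total = 10.62 + 23.73 + 0.5733 = 34.92 mrem/h.

34.9 mrem/h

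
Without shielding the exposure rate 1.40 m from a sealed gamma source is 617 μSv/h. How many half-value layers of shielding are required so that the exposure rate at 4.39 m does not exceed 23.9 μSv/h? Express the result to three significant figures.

1.39 half-value layers

At 4.39 m, distance alone gives 617 × (1.40/4.39)² = 617 × 0.1017 = 62.75 μSv/h.
Further attenuation needed: 62.75/23.9 = 2.626.
n = log₂(2.626) = 1.393 half-value layers.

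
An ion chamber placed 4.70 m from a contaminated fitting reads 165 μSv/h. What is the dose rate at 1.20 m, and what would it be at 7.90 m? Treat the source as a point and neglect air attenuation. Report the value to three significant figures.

Using I₁d₁² = I₂d₂²,
At 1.20 m: 165 × (4.70/1.20)² = 165 × 15.34 = 2531 μSv/h
At 7.90 m: 2531 × (1.20/7.90)² = 2531 × 0.02307 = 58.39 μSv/h.

2530 μSv/h; 58.4 μSv/h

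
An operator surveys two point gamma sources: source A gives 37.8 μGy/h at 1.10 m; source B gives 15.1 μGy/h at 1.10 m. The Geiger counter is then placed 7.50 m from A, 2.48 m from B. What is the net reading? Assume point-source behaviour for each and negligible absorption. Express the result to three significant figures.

3.78 μGy/h

By superposition, sum each source's inverse-square contribution:
A: 37.8 × (1.10/7.50)² = 0.8131 μGy/h
B: 15.1 × (1.10/2.48)² = 2.971 μGy/h
Total = 0.8131 + 2.971 = 3.784 μGy/h.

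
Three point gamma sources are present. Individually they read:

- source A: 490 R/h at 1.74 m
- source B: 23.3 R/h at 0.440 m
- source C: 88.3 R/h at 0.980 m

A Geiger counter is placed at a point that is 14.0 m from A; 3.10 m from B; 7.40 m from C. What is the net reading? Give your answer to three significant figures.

9.59 R/h

By superposition, sum each source's inverse-square contribution:
A: 490 × (1.74/14.0)² = 7.569 R/h
B: 23.3 × (0.440/3.10)² = 0.4694 R/h
C: 88.3 × (0.980/7.40)² = 1.549 R/h
Total = 7.569 + 0.4694 + 1.549 = 9.587 R/h.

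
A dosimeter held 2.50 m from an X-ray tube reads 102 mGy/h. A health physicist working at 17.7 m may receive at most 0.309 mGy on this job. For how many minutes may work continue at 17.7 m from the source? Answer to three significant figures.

Intensity scales as (d₁/d₂)², so rate at 17.7 m:
102 × (2.50/17.7)² = 102 × 0.01995 = 2.035 mGy/h.
Stay time = 0.309 mGy ÷ 2.035 mGy/h = 0.1518 h = 9.108 min.

9.11 min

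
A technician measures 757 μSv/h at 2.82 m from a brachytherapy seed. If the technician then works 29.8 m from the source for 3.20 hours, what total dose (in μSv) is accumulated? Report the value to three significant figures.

21.7 μSv

Since intensity falls as 1/r², rate at 29.8 m:
757 × (2.82/29.8)² = 757 × 0.008955 = 6.779 μSv/h.
Dose = rate × time = 6.779 μSv/h × 3.200 h = 21.69 μSv.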